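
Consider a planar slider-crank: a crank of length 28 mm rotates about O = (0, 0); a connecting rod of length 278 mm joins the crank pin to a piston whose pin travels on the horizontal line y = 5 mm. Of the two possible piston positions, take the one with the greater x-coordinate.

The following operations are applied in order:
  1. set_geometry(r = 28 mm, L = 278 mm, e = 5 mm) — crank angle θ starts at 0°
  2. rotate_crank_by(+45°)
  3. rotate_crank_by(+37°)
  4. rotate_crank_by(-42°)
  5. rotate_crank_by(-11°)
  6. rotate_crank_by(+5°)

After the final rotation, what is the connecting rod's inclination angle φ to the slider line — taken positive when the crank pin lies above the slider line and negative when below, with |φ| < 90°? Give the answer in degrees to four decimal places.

set_geometry: r = 28 mm, L = 278 mm, e = 5 mm; θ ← 0°
rotate_crank_by(+45°): θ ← 0° +45° = 45°
rotate_crank_by(+37°): θ ← 45° +37° = 82°
rotate_crank_by(-42°): θ ← 82° -42° = 40°
rotate_crank_by(-11°): θ ← 40° -11° = 29°
rotate_crank_by(+5°): θ ← 29° +5° = 34°
crank pin P = (r cos θ, r sin θ) = (23.213052, 15.657401)
h = r sin θ − e = 15.657401 − 5 = 10.657401
sin φ = h / L = 10.657401 / 278 = 0.03833598
φ = arcsin(0.03833598) = 2.197028°

2.1970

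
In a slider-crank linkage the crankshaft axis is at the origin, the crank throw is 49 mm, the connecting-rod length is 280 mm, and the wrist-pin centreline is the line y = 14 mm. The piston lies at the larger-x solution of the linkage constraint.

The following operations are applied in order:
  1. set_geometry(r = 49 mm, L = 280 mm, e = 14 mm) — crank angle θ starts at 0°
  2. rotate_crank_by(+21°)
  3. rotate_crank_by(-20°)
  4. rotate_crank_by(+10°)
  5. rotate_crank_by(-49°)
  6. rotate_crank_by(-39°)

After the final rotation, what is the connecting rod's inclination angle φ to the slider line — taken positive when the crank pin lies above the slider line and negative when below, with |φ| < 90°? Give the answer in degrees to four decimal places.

set_geometry: r = 49 mm, L = 280 mm, e = 14 mm; θ ← 0°
rotate_crank_by(+21°): θ ← 0° +21° = 21°
rotate_crank_by(-20°): θ ← 21° -20° = 1°
rotate_crank_by(+10°): θ ← 1° +10° = 11°
rotate_crank_by(-49°): θ ← 11° -49° = -38°
rotate_crank_by(-39°): θ ← -38° -39° = -77°
crank pin P = (r cos θ, r sin θ) = (11.022602, -47.744133)
h = r sin θ − e = -47.744133 − 14 = -61.744133
sin φ = h / L = -61.744133 / 280 = -0.22051476
φ = arcsin(-0.22051476) = -12.739269°

-12.7393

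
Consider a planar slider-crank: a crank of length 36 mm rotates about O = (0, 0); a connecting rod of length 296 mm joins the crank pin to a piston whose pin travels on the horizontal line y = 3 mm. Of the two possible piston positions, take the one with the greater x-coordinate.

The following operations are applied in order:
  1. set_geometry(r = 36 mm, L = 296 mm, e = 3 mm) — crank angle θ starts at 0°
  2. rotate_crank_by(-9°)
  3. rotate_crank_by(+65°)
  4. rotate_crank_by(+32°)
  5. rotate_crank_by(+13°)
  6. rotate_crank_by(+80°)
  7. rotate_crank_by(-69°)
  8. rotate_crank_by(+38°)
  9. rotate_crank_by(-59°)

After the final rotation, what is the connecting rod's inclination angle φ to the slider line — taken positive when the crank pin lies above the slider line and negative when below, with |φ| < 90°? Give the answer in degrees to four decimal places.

6.3999

set_geometry: r = 36 mm, L = 296 mm, e = 3 mm; θ ← 0°
rotate_crank_by(-9°): θ ← 0° -9° = -9°
rotate_crank_by(+65°): θ ← -9° +65° = 56°
rotate_crank_by(+32°): θ ← 56° +32° = 88°
rotate_crank_by(+13°): θ ← 88° +13° = 101°
rotate_crank_by(+80°): θ ← 101° +80° = 181°
rotate_crank_by(-69°): θ ← 181° -69° = 112°
rotate_crank_by(+38°): θ ← 112° +38° = 150°
rotate_crank_by(-59°): θ ← 150° -59° = 91°
crank pin P = (r cos θ, r sin θ) = (-0.628287, 35.994517)
h = r sin θ − e = 35.994517 − 3 = 32.994517
sin φ = h / L = 32.994517 / 296 = 0.11146796
φ = arcsin(0.11146796) = 6.399944°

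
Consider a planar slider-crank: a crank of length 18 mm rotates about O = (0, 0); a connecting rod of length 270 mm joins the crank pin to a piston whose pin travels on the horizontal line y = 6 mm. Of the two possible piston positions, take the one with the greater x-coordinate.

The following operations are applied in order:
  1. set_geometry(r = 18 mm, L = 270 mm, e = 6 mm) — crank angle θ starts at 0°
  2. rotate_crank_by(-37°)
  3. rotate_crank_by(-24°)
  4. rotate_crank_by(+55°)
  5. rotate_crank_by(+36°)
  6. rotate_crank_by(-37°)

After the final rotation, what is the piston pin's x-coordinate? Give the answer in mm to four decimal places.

287.7415

set_geometry: r = 18 mm, L = 270 mm, e = 6 mm; θ ← 0°
rotate_crank_by(-37°): θ ← 0° -37° = -37°
rotate_crank_by(-24°): θ ← -37° -24° = -61°
rotate_crank_by(+55°): θ ← -61° +55° = -6°
rotate_crank_by(+36°): θ ← -6° +36° = 30°
rotate_crank_by(-37°): θ ← 30° -37° = -7°
crank pin P = (r cos θ, r sin θ) = (17.865831, -2.193648)
h = r sin θ − e = -2.193648 − 6 = -8.193648
x = r cos θ + √(L² − h²) = 17.865831 + √(72900.0 − 67.1359) = 17.865831 + 269.875646 = 287.741476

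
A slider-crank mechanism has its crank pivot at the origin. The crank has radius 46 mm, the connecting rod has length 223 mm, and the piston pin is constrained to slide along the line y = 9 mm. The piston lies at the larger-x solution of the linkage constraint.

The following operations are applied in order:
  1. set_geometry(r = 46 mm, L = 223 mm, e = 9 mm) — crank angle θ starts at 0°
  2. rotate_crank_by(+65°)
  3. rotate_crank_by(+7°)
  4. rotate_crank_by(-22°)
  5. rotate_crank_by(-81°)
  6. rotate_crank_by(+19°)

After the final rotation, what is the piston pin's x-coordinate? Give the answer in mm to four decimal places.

267.2208

set_geometry: r = 46 mm, L = 223 mm, e = 9 mm; θ ← 0°
rotate_crank_by(+65°): θ ← 0° +65° = 65°
rotate_crank_by(+7°): θ ← 65° +7° = 72°
rotate_crank_by(-22°): θ ← 72° -22° = 50°
rotate_crank_by(-81°): θ ← 50° -81° = -31°
rotate_crank_by(+19°): θ ← -31° +19° = -12°
crank pin P = (r cos θ, r sin θ) = (44.994790, -9.563938)
h = r sin θ − e = -9.563938 − 9 = -18.563938
x = r cos θ + √(L² − h²) = 44.994790 + √(49729.0 − 344.6198) = 44.994790 + 222.225967 = 267.220756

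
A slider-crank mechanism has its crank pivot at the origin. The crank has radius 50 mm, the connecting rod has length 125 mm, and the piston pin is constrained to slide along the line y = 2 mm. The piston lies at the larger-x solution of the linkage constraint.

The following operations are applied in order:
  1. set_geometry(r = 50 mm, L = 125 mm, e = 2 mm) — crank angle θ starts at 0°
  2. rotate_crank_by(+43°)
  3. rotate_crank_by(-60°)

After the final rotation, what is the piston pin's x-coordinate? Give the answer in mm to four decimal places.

171.7056

set_geometry: r = 50 mm, L = 125 mm, e = 2 mm; θ ← 0°
rotate_crank_by(+43°): θ ← 0° +43° = 43°
rotate_crank_by(-60°): θ ← 43° -60° = -17°
crank pin P = (r cos θ, r sin θ) = (47.815238, -14.618585)
h = r sin θ − e = -14.618585 − 2 = -16.618585
x = r cos θ + √(L² − h²) = 47.815238 + √(15625.0 − 276.1774) = 47.815238 + 123.890365 = 171.705603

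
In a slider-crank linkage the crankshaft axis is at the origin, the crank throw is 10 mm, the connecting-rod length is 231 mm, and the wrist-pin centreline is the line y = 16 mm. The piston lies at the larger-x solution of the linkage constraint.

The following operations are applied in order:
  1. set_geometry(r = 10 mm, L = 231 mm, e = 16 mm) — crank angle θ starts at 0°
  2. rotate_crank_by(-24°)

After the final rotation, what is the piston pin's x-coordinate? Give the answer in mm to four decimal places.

239.2622

set_geometry: r = 10 mm, L = 231 mm, e = 16 mm; θ ← 0°
rotate_crank_by(-24°): θ ← 0° -24° = -24°
crank pin P = (r cos θ, r sin θ) = (9.135455, -4.067366)
h = r sin θ − e = -4.067366 − 16 = -20.067366
x = r cos θ + √(L² − h²) = 9.135455 + √(53361.0 − 402.6992) = 9.135455 + 230.126706 = 239.262161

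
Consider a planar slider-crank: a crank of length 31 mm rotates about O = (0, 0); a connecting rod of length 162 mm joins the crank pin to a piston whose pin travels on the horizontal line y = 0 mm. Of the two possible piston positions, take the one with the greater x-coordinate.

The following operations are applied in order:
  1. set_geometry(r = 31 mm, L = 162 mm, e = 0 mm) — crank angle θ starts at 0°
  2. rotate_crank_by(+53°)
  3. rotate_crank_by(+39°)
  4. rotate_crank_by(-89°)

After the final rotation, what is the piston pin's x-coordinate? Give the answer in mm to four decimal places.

192.9494

set_geometry: r = 31 mm, L = 162 mm, e = 0 mm; θ ← 0°
rotate_crank_by(+53°): θ ← 0° +53° = 53°
rotate_crank_by(+39°): θ ← 53° +39° = 92°
rotate_crank_by(-89°): θ ← 92° -89° = 3°
crank pin P = (r cos θ, r sin θ) = (30.957516, 1.622415)
h = r sin θ − e = 1.622415 − 0 = 1.622415
x = r cos θ + √(L² − h²) = 30.957516 + √(26244.0 − 2.6322) = 30.957516 + 161.991876 = 192.949391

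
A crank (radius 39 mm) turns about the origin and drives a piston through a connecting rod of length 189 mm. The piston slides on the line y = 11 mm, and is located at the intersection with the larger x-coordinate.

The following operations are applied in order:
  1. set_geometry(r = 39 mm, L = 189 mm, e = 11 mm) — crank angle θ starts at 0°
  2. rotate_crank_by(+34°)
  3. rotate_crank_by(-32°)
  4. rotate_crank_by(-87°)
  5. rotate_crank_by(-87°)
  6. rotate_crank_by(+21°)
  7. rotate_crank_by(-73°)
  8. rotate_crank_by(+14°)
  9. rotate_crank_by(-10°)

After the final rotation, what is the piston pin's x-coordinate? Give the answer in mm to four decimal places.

158.5999

set_geometry: r = 39 mm, L = 189 mm, e = 11 mm; θ ← 0°
rotate_crank_by(+34°): θ ← 0° +34° = 34°
rotate_crank_by(-32°): θ ← 34° -32° = 2°
rotate_crank_by(-87°): θ ← 2° -87° = -85°
rotate_crank_by(-87°): θ ← -85° -87° = -172°
rotate_crank_by(+21°): θ ← -172° +21° = -151°
rotate_crank_by(-73°): θ ← -151° -73° = -224°
rotate_crank_by(+14°): θ ← -224° +14° = -210°
rotate_crank_by(-10°): θ ← -210° -10° = -220°
crank pin P = (r cos θ, r sin θ) = (-29.875733, 25.068717)
h = r sin θ − e = 25.068717 − 11 = 14.068717
x = r cos θ + √(L² − h²) = -29.875733 + √(35721.0 − 197.9288) = -29.875733 + 188.475651 = 158.599918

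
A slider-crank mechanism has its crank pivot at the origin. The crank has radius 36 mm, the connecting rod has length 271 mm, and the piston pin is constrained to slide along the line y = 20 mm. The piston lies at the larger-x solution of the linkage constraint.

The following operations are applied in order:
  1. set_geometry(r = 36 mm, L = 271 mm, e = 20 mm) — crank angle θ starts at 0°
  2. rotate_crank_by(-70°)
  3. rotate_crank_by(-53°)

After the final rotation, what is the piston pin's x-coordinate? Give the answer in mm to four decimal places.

246.7044

set_geometry: r = 36 mm, L = 271 mm, e = 20 mm; θ ← 0°
rotate_crank_by(-70°): θ ← 0° -70° = -70°
rotate_crank_by(-53°): θ ← -70° -53° = -123°
crank pin P = (r cos θ, r sin θ) = (-19.607005, -30.192140)
h = r sin θ − e = -30.192140 − 20 = -50.192140
x = r cos θ + √(L² − h²) = -19.607005 + √(73441.0 − 2519.2510) = -19.607005 + 266.311376 = 246.704371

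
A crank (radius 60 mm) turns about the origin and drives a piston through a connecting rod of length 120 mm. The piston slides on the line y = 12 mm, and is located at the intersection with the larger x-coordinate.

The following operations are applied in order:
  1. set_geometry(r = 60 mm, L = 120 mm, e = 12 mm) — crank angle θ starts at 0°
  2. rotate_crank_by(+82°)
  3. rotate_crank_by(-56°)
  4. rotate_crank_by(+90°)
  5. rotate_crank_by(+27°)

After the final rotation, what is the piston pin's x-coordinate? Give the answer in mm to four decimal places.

69.6351

set_geometry: r = 60 mm, L = 120 mm, e = 12 mm; θ ← 0°
rotate_crank_by(+82°): θ ← 0° +82° = 82°
rotate_crank_by(-56°): θ ← 82° -56° = 26°
rotate_crank_by(+90°): θ ← 26° +90° = 116°
rotate_crank_by(+27°): θ ← 116° +27° = 143°
crank pin P = (r cos θ, r sin θ) = (-47.918131, 36.108901)
h = r sin θ − e = 36.108901 − 12 = 24.108901
x = r cos θ + √(L² − h²) = -47.918131 + √(14400.0 − 581.2391) = -47.918131 + 117.553226 = 69.635095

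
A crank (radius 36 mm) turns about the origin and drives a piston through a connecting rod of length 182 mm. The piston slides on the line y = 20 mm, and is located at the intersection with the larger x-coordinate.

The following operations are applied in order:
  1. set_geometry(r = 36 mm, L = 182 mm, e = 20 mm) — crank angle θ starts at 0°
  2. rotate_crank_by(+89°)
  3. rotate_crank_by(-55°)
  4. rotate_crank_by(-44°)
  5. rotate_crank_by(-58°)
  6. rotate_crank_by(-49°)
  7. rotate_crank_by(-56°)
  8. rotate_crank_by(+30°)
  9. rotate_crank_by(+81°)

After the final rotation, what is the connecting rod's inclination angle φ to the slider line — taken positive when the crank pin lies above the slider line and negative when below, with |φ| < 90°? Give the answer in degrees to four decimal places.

-16.5313

set_geometry: r = 36 mm, L = 182 mm, e = 20 mm; θ ← 0°
rotate_crank_by(+89°): θ ← 0° +89° = 89°
rotate_crank_by(-55°): θ ← 89° -55° = 34°
rotate_crank_by(-44°): θ ← 34° -44° = -10°
rotate_crank_by(-58°): θ ← -10° -58° = -68°
rotate_crank_by(-49°): θ ← -68° -49° = -117°
rotate_crank_by(-56°): θ ← -117° -56° = -173°
rotate_crank_by(+30°): θ ← -173° +30° = -143°
rotate_crank_by(+81°): θ ← -143° +81° = -62°
crank pin P = (r cos θ, r sin θ) = (16.900976, -31.786113)
h = r sin θ − e = -31.786113 − 20 = -51.786113
sin φ = h / L = -51.786113 / 182 = -0.28453908
φ = arcsin(-0.28453908) = -16.531299°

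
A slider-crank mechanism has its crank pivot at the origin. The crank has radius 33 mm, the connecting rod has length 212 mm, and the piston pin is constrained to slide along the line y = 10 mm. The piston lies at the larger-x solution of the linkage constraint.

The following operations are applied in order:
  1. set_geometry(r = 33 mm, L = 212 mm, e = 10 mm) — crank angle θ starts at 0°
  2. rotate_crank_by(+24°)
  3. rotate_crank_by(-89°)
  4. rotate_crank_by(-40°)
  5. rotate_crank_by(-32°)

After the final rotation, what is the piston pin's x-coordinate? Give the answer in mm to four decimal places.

185.3584

set_geometry: r = 33 mm, L = 212 mm, e = 10 mm; θ ← 0°
rotate_crank_by(+24°): θ ← 0° +24° = 24°
rotate_crank_by(-89°): θ ← 24° -89° = -65°
rotate_crank_by(-40°): θ ← -65° -40° = -105°
rotate_crank_by(-32°): θ ← -105° -32° = -137°
crank pin P = (r cos θ, r sin θ) = (-24.134672, -22.505946)
h = r sin θ − e = -22.505946 − 10 = -32.505946
x = r cos θ + √(L² − h²) = -24.134672 + √(44944.0 − 1056.6365) = -24.134672 + 209.493111 = 185.358439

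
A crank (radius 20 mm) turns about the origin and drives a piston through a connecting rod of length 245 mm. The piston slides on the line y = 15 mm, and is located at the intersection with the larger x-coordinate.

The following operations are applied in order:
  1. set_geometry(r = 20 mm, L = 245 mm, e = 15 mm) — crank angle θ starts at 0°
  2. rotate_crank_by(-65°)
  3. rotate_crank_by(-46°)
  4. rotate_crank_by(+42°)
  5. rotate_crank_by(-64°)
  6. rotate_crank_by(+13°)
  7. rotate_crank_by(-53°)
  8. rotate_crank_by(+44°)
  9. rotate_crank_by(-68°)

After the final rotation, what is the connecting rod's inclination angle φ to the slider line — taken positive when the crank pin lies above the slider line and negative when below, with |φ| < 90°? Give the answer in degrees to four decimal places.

set_geometry: r = 20 mm, L = 245 mm, e = 15 mm; θ ← 0°
rotate_crank_by(-65°): θ ← 0° -65° = -65°
rotate_crank_by(-46°): θ ← -65° -46° = -111°
rotate_crank_by(+42°): θ ← -111° +42° = -69°
rotate_crank_by(-64°): θ ← -69° -64° = -133°
rotate_crank_by(+13°): θ ← -133° +13° = -120°
rotate_crank_by(-53°): θ ← -120° -53° = -173°
rotate_crank_by(+44°): θ ← -173° +44° = -129°
rotate_crank_by(-68°): θ ← -129° -68° = -197°
crank pin P = (r cos θ, r sin θ) = (-19.126095, 5.847434)
h = r sin θ − e = 5.847434 − 15 = -9.152566
sin φ = h / L = -9.152566 / 245 = -0.03735741
φ = arcsin(-0.03735741) = -2.140920°

-2.1409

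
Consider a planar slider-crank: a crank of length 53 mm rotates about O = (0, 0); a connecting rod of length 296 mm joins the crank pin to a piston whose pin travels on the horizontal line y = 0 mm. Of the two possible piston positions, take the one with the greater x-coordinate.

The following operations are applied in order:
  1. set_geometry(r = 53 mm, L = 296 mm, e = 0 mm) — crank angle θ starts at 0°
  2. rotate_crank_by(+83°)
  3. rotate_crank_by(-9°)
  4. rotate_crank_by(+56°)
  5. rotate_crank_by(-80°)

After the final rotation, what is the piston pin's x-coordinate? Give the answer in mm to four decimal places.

set_geometry: r = 53 mm, L = 296 mm, e = 0 mm; θ ← 0°
rotate_crank_by(+83°): θ ← 0° +83° = 83°
rotate_crank_by(-9°): θ ← 83° -9° = 74°
rotate_crank_by(+56°): θ ← 74° +56° = 130°
rotate_crank_by(-80°): θ ← 130° -80° = 50°
crank pin P = (r cos θ, r sin θ) = (34.067743, 40.600355)
h = r sin θ − e = 40.600355 − 0 = 40.600355
x = r cos θ + √(L² − h²) = 34.067743 + √(87616.0 − 1648.3889) = 34.067743 + 293.202338 = 327.270082

327.2701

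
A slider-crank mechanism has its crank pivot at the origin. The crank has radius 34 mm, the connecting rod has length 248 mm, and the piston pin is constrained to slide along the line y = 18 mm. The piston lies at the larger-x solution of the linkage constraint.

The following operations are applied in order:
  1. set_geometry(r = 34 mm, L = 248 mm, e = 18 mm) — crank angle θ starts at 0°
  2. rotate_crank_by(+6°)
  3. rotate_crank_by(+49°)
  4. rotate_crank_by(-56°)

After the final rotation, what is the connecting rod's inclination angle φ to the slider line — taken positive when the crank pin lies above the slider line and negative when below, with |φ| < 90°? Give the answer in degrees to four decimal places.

set_geometry: r = 34 mm, L = 248 mm, e = 18 mm; θ ← 0°
rotate_crank_by(+6°): θ ← 0° +6° = 6°
rotate_crank_by(+49°): θ ← 6° +49° = 55°
rotate_crank_by(-56°): θ ← 55° -56° = -1°
crank pin P = (r cos θ, r sin θ) = (33.994822, -0.593382)
h = r sin θ − e = -0.593382 − 18 = -18.593382
sin φ = h / L = -18.593382 / 248 = -0.07497331
φ = arcsin(-0.07497331) = -4.299689°

-4.2997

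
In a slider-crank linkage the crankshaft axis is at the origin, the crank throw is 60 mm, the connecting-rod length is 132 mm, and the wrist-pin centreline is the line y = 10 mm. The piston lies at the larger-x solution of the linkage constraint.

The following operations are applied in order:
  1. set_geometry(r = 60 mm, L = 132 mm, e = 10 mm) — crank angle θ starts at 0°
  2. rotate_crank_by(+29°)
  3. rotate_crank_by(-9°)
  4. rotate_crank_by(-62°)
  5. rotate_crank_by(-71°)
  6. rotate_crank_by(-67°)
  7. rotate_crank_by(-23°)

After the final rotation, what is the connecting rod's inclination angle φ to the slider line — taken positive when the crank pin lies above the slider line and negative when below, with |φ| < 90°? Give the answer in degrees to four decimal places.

5.8456

set_geometry: r = 60 mm, L = 132 mm, e = 10 mm; θ ← 0°
rotate_crank_by(+29°): θ ← 0° +29° = 29°
rotate_crank_by(-9°): θ ← 29° -9° = 20°
rotate_crank_by(-62°): θ ← 20° -62° = -42°
rotate_crank_by(-71°): θ ← -42° -71° = -113°
rotate_crank_by(-67°): θ ← -113° -67° = -180°
rotate_crank_by(-23°): θ ← -180° -23° = -203°
crank pin P = (r cos θ, r sin θ) = (-55.230291, 23.443868)
h = r sin θ − e = 23.443868 − 10 = 13.443868
sin φ = h / L = 13.443868 / 132 = 0.10184748
φ = arcsin(0.10184748) = 5.845567°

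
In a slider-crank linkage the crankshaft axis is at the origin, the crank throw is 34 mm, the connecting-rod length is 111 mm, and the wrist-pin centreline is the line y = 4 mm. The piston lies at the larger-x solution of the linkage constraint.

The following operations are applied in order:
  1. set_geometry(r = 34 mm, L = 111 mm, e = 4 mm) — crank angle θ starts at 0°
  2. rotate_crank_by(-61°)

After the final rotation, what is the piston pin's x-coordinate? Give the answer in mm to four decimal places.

set_geometry: r = 34 mm, L = 111 mm, e = 4 mm; θ ← 0°
rotate_crank_by(-61°): θ ← 0° -61° = -61°
crank pin P = (r cos θ, r sin θ) = (16.483527, -29.737070)
h = r sin θ − e = -29.737070 − 4 = -33.737070
x = r cos θ + √(L² − h²) = 16.483527 + √(12321.0 − 1138.1899) = 16.483527 + 105.748807 = 122.232334

122.2323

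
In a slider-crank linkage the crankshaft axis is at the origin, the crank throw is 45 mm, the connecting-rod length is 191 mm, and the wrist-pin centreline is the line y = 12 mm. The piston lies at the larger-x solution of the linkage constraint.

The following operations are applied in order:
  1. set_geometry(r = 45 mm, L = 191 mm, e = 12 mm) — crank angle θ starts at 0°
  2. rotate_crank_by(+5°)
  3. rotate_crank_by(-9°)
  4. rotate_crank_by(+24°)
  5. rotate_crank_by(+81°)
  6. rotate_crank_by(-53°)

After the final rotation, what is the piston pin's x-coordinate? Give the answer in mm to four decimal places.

set_geometry: r = 45 mm, L = 191 mm, e = 12 mm; θ ← 0°
rotate_crank_by(+5°): θ ← 0° +5° = 5°
rotate_crank_by(-9°): θ ← 5° -9° = -4°
rotate_crank_by(+24°): θ ← -4° +24° = 20°
rotate_crank_by(+81°): θ ← 20° +81° = 101°
rotate_crank_by(-53°): θ ← 101° -53° = 48°
crank pin P = (r cos θ, r sin θ) = (30.110877, 33.441517)
h = r sin θ − e = 33.441517 − 12 = 21.441517
x = r cos θ + √(L² − h²) = 30.110877 + √(36481.0 − 459.7387) = 30.110877 + 189.792680 = 219.903557

219.9036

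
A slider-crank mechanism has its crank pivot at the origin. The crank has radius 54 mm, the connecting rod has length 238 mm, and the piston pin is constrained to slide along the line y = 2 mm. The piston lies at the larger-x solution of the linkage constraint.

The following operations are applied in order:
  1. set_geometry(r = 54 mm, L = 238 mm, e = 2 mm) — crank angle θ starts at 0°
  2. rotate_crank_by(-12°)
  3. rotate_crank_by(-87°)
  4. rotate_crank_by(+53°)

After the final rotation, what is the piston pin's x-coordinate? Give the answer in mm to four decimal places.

set_geometry: r = 54 mm, L = 238 mm, e = 2 mm; θ ← 0°
rotate_crank_by(-12°): θ ← 0° -12° = -12°
rotate_crank_by(-87°): θ ← -12° -87° = -99°
rotate_crank_by(+53°): θ ← -99° +53° = -46°
crank pin P = (r cos θ, r sin θ) = (37.511552, -38.844349)
h = r sin θ − e = -38.844349 − 2 = -40.844349
x = r cos θ + √(L² − h²) = 37.511552 + √(56644.0 − 1668.2609) = 37.511552 + 234.469058 = 271.980610

271.9806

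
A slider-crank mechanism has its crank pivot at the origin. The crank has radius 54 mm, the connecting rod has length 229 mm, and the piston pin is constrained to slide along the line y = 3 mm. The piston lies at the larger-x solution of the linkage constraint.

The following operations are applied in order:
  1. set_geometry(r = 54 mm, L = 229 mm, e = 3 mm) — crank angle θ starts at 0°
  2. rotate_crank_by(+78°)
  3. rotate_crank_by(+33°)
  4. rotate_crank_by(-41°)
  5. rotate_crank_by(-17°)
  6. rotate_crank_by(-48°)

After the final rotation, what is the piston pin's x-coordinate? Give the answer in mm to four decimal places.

282.7882

set_geometry: r = 54 mm, L = 229 mm, e = 3 mm; θ ← 0°
rotate_crank_by(+78°): θ ← 0° +78° = 78°
rotate_crank_by(+33°): θ ← 78° +33° = 111°
rotate_crank_by(-41°): θ ← 111° -41° = 70°
rotate_crank_by(-17°): θ ← 70° -17° = 53°
rotate_crank_by(-48°): θ ← 53° -48° = 5°
crank pin P = (r cos θ, r sin θ) = (53.794514, 4.706410)
h = r sin θ − e = 4.706410 − 3 = 1.706410
x = r cos θ + √(L² − h²) = 53.794514 + √(52441.0 − 2.9118) = 53.794514 + 228.993642 = 282.788156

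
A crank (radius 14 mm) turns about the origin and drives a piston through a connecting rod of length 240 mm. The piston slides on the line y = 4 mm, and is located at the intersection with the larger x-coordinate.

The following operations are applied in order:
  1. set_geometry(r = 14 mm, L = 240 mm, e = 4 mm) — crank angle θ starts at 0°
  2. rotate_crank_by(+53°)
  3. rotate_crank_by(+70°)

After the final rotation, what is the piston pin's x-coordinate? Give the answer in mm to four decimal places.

232.2502

set_geometry: r = 14 mm, L = 240 mm, e = 4 mm; θ ← 0°
rotate_crank_by(+53°): θ ← 0° +53° = 53°
rotate_crank_by(+70°): θ ← 53° +70° = 123°
crank pin P = (r cos θ, r sin θ) = (-7.624946, 11.741388)
h = r sin θ − e = 11.741388 − 4 = 7.741388
x = r cos θ + √(L² − h²) = -7.624946 + √(57600.0 − 59.9291) = -7.624946 + 239.875115 = 232.250169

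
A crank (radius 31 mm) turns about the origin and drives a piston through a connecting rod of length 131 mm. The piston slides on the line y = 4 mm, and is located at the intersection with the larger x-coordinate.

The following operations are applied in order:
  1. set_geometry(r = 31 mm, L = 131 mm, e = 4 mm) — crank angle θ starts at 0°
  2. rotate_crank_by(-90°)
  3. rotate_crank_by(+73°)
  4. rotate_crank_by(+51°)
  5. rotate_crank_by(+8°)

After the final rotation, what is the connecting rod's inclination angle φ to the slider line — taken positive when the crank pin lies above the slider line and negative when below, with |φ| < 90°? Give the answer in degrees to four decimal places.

set_geometry: r = 31 mm, L = 131 mm, e = 4 mm; θ ← 0°
rotate_crank_by(-90°): θ ← 0° -90° = -90°
rotate_crank_by(+73°): θ ← -90° +73° = -17°
rotate_crank_by(+51°): θ ← -17° +51° = 34°
rotate_crank_by(+8°): θ ← 34° +8° = 42°
crank pin P = (r cos θ, r sin θ) = (23.037490, 20.743049)
h = r sin θ − e = 20.743049 − 4 = 16.743049
sin φ = h / L = 16.743049 / 131 = 0.12780953
φ = arcsin(0.12780953) = 7.343032°

7.3430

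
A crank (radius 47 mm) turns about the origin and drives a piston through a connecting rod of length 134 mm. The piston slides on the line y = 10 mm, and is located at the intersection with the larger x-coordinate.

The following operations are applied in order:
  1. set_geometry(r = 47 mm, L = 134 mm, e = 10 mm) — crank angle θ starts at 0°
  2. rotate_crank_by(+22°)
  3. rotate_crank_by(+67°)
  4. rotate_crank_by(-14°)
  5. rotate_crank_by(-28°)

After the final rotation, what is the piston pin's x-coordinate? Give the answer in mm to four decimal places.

163.8186

set_geometry: r = 47 mm, L = 134 mm, e = 10 mm; θ ← 0°
rotate_crank_by(+22°): θ ← 0° +22° = 22°
rotate_crank_by(+67°): θ ← 22° +67° = 89°
rotate_crank_by(-14°): θ ← 89° -14° = 75°
rotate_crank_by(-28°): θ ← 75° -28° = 47°
crank pin P = (r cos θ, r sin θ) = (32.053923, 34.373624)
h = r sin θ − e = 34.373624 − 10 = 24.373624
x = r cos θ + √(L² − h²) = 32.053923 + √(17956.0 − 594.0735) = 32.053923 + 131.764663 = 163.818586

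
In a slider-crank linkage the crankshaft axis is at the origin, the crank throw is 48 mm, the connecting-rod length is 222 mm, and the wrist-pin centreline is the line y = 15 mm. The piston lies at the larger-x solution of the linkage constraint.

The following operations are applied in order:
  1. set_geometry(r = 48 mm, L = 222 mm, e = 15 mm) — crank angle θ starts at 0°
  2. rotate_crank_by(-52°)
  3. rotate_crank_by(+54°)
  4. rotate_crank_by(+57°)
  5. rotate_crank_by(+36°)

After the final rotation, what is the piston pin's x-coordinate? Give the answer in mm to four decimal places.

set_geometry: r = 48 mm, L = 222 mm, e = 15 mm; θ ← 0°
rotate_crank_by(-52°): θ ← 0° -52° = -52°
rotate_crank_by(+54°): θ ← -52° +54° = 2°
rotate_crank_by(+57°): θ ← 2° +57° = 59°
rotate_crank_by(+36°): θ ← 59° +36° = 95°
crank pin P = (r cos θ, r sin θ) = (-4.183476, 47.817346)
h = r sin θ − e = 47.817346 − 15 = 32.817346
x = r cos θ + √(L² − h²) = -4.183476 + √(49284.0 − 1076.9782) = -4.183476 + 219.560975 = 215.377500

215.3775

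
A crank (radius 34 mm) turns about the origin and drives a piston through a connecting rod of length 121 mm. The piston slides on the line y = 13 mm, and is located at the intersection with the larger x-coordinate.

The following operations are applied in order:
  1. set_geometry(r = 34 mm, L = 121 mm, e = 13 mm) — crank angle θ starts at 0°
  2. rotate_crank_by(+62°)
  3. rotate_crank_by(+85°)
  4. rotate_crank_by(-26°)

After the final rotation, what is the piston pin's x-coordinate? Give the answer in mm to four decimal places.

102.4069

set_geometry: r = 34 mm, L = 121 mm, e = 13 mm; θ ← 0°
rotate_crank_by(+62°): θ ← 0° +62° = 62°
rotate_crank_by(+85°): θ ← 62° +85° = 147°
rotate_crank_by(-26°): θ ← 147° -26° = 121°
crank pin P = (r cos θ, r sin θ) = (-17.511295, 29.143688)
h = r sin θ − e = 29.143688 − 13 = 16.143688
x = r cos θ + √(L² − h²) = -17.511295 + √(14641.0 − 260.6187) = -17.511295 + 119.918228 = 102.406933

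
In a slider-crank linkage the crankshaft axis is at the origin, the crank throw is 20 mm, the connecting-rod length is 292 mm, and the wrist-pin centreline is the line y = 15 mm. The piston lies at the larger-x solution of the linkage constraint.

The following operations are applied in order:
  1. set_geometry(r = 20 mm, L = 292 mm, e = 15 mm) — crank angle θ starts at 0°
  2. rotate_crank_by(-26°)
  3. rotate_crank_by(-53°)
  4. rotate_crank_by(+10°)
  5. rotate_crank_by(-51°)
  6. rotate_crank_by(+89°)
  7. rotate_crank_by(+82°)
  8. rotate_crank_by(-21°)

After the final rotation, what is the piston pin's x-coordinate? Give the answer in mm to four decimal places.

309.2777

set_geometry: r = 20 mm, L = 292 mm, e = 15 mm; θ ← 0°
rotate_crank_by(-26°): θ ← 0° -26° = -26°
rotate_crank_by(-53°): θ ← -26° -53° = -79°
rotate_crank_by(+10°): θ ← -79° +10° = -69°
rotate_crank_by(-51°): θ ← -69° -51° = -120°
rotate_crank_by(+89°): θ ← -120° +89° = -31°
rotate_crank_by(+82°): θ ← -31° +82° = 51°
rotate_crank_by(-21°): θ ← 51° -21° = 30°
crank pin P = (r cos θ, r sin θ) = (17.320508, 10.000000)
h = r sin θ − e = 10.000000 − 15 = -5.000000
x = r cos θ + √(L² − h²) = 17.320508 + √(85264.0 − 25.0000) = 17.320508 + 291.957189 = 309.277697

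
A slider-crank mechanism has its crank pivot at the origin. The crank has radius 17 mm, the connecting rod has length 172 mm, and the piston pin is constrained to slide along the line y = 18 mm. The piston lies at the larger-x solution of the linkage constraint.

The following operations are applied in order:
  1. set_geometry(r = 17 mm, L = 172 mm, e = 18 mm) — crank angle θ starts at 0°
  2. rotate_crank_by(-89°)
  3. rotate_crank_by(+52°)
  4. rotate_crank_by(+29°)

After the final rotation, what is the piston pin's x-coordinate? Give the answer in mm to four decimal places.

set_geometry: r = 17 mm, L = 172 mm, e = 18 mm; θ ← 0°
rotate_crank_by(-89°): θ ← 0° -89° = -89°
rotate_crank_by(+52°): θ ← -89° +52° = -37°
rotate_crank_by(+29°): θ ← -37° +29° = -8°
crank pin P = (r cos θ, r sin θ) = (16.834557, -2.365943)
h = r sin θ − e = -2.365943 − 18 = -20.365943
x = r cos θ + √(L² − h²) = 16.834557 + √(29584.0 − 414.7716) = 16.834557 + 170.790013 = 187.624570

187.6246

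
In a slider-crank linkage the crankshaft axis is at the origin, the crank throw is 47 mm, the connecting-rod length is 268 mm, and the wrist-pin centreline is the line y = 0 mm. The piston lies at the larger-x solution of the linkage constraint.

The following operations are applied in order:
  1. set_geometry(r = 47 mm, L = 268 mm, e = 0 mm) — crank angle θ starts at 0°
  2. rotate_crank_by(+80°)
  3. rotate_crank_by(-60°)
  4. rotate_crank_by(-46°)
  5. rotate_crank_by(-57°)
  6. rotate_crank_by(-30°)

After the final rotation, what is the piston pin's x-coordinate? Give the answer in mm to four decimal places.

set_geometry: r = 47 mm, L = 268 mm, e = 0 mm; θ ← 0°
rotate_crank_by(+80°): θ ← 0° +80° = 80°
rotate_crank_by(-60°): θ ← 80° -60° = 20°
rotate_crank_by(-46°): θ ← 20° -46° = -26°
rotate_crank_by(-57°): θ ← -26° -57° = -83°
rotate_crank_by(-30°): θ ← -83° -30° = -113°
crank pin P = (r cos θ, r sin θ) = (-18.364363, -43.263728)
h = r sin θ − e = -43.263728 − 0 = -43.263728
x = r cos θ + √(L² − h²) = -18.364363 + √(71824.0 − 1871.7502) = -18.364363 + 264.484876 = 246.120513

246.1205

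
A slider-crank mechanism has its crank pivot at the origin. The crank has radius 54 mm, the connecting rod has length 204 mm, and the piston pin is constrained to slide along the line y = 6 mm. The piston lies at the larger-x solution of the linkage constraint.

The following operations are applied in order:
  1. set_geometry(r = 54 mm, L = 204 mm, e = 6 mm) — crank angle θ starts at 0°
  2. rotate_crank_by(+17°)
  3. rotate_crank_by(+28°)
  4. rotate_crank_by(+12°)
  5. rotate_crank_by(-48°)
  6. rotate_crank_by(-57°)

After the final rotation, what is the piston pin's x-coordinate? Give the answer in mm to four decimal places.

234.8490

set_geometry: r = 54 mm, L = 204 mm, e = 6 mm; θ ← 0°
rotate_crank_by(+17°): θ ← 0° +17° = 17°
rotate_crank_by(+28°): θ ← 17° +28° = 45°
rotate_crank_by(+12°): θ ← 45° +12° = 57°
rotate_crank_by(-48°): θ ← 57° -48° = 9°
rotate_crank_by(-57°): θ ← 9° -57° = -48°
crank pin P = (r cos θ, r sin θ) = (36.133053, -40.129821)
h = r sin θ − e = -40.129821 − 6 = -46.129821
x = r cos θ + √(L² − h²) = 36.133053 + √(41616.0 − 2127.9603) = 36.133053 + 198.715977 = 234.849030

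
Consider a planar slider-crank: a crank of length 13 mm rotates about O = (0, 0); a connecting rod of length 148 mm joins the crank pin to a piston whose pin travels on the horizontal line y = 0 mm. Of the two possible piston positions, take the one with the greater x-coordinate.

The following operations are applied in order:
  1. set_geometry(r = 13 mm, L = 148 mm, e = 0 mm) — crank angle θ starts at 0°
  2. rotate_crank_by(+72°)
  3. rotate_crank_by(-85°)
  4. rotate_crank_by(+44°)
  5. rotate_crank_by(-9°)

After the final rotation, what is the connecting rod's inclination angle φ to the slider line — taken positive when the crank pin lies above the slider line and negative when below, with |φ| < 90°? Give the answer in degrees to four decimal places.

1.8856

set_geometry: r = 13 mm, L = 148 mm, e = 0 mm; θ ← 0°
rotate_crank_by(+72°): θ ← 0° +72° = 72°
rotate_crank_by(-85°): θ ← 72° -85° = -13°
rotate_crank_by(+44°): θ ← -13° +44° = 31°
rotate_crank_by(-9°): θ ← 31° -9° = 22°
crank pin P = (r cos θ, r sin θ) = (12.053390, 4.869886)
h = r sin θ − e = 4.869886 − 0 = 4.869886
sin φ = h / L = 4.869886 / 148 = 0.03290463
φ = arcsin(0.03290463) = 1.885637°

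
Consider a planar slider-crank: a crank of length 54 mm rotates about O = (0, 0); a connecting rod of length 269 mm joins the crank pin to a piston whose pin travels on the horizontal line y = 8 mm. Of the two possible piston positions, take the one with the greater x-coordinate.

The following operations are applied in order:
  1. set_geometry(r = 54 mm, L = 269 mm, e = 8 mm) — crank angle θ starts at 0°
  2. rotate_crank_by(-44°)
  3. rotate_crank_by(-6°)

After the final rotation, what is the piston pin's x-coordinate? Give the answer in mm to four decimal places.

set_geometry: r = 54 mm, L = 269 mm, e = 8 mm; θ ← 0°
rotate_crank_by(-44°): θ ← 0° -44° = -44°
rotate_crank_by(-6°): θ ← -44° -6° = -50°
crank pin P = (r cos θ, r sin θ) = (34.710531, -41.366400)
h = r sin θ − e = -41.366400 − 8 = -49.366400
x = r cos θ + √(L² − h²) = 34.710531 + √(72361.0 − 2437.0414) = 34.710531 + 264.431387 = 299.141918

299.1419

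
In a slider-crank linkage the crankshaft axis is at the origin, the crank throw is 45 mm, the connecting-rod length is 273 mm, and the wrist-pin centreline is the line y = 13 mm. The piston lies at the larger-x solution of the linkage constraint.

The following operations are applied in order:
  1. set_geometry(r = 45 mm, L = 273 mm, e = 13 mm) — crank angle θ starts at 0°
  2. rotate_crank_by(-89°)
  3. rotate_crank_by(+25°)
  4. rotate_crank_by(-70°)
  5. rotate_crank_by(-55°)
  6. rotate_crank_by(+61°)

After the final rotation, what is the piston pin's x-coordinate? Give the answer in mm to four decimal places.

set_geometry: r = 45 mm, L = 273 mm, e = 13 mm; θ ← 0°
rotate_crank_by(-89°): θ ← 0° -89° = -89°
rotate_crank_by(+25°): θ ← -89° +25° = -64°
rotate_crank_by(-70°): θ ← -64° -70° = -134°
rotate_crank_by(-55°): θ ← -134° -55° = -189°
rotate_crank_by(+61°): θ ← -189° +61° = -128°
crank pin P = (r cos θ, r sin θ) = (-27.704766, -35.460484)
h = r sin θ − e = -35.460484 − 13 = -48.460484
x = r cos θ + √(L² − h²) = -27.704766 + √(74529.0 − 2348.4185) = -27.704766 + 268.664440 = 240.959674

240.9597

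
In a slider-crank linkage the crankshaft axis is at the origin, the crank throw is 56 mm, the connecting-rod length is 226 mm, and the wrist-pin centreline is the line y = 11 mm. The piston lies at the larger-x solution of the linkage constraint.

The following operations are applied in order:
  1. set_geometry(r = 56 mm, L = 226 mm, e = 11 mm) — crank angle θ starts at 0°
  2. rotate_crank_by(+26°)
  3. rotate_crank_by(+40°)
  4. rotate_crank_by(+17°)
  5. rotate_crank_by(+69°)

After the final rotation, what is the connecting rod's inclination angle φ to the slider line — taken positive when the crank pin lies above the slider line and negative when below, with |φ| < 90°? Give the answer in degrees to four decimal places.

3.8794

set_geometry: r = 56 mm, L = 226 mm, e = 11 mm; θ ← 0°
rotate_crank_by(+26°): θ ← 0° +26° = 26°
rotate_crank_by(+40°): θ ← 26° +40° = 66°
rotate_crank_by(+17°): θ ← 66° +17° = 83°
rotate_crank_by(+69°): θ ← 83° +69° = 152°
crank pin P = (r cos θ, r sin θ) = (-49.445065, 26.290408)
h = r sin θ − e = 26.290408 − 11 = 15.290408
sin φ = h / L = 15.290408 / 226 = 0.06765667
φ = arcsin(0.06765667) = 3.879405°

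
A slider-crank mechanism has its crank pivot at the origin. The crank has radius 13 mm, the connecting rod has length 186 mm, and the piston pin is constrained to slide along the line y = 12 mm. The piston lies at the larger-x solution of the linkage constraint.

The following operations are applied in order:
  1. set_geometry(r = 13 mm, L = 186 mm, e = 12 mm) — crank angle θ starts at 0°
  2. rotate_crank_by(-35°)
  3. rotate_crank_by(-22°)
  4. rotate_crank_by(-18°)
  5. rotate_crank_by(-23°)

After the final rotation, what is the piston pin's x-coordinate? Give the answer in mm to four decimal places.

182.5201

set_geometry: r = 13 mm, L = 186 mm, e = 12 mm; θ ← 0°
rotate_crank_by(-35°): θ ← 0° -35° = -35°
rotate_crank_by(-22°): θ ← -35° -22° = -57°
rotate_crank_by(-18°): θ ← -57° -18° = -75°
rotate_crank_by(-23°): θ ← -75° -23° = -98°
crank pin P = (r cos θ, r sin θ) = (-1.809250, -12.873485)
h = r sin θ − e = -12.873485 − 12 = -24.873485
x = r cos θ + √(L² − h²) = -1.809250 + √(34596.0 − 618.6903) = -1.809250 + 184.329351 = 182.520101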